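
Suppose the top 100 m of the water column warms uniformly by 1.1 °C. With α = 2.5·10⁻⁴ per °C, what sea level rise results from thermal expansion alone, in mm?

Δh = αΔT·H = 2.5×10⁻⁴ × 1.1 × 100 = 0.02750 m

about 28 mm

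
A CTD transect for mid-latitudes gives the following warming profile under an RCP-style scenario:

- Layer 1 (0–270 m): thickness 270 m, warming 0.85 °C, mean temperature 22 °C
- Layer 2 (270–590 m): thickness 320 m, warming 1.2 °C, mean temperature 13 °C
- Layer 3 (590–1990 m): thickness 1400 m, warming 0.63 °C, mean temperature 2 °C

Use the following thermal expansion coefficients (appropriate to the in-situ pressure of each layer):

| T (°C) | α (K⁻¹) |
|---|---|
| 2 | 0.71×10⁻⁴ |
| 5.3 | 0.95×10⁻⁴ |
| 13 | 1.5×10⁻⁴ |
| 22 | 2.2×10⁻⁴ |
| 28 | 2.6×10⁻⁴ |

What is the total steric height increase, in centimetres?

Layer 1 at 22 °C → α = 2.2×10⁻⁴ K⁻¹
Layer 2 at 13 °C → α = 1.5×10⁻⁴ K⁻¹
Layer 3 at 2 °C → α = 0.71×10⁻⁴ K⁻¹
Layer 1: 270 × 2.2×10⁻⁴ × 0.85 = 0.05049 m
320 × 1.5×10⁻⁴ × 1.2 = 0.05760 m
1400 × 0.71×10⁻⁴ × 0.63 = 0.062622 m
Δh = 0.05049 + 0.05760 + 0.062622 = 0.170712 m ≈ 17.1 cm

17.1 cm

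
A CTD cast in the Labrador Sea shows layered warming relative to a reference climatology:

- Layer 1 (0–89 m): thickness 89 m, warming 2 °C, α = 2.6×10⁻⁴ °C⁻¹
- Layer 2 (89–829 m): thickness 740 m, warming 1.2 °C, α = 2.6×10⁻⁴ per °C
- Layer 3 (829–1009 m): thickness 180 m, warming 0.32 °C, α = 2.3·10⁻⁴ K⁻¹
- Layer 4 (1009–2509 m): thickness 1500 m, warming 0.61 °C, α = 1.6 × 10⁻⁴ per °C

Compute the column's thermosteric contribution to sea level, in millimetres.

about 437 mm

0–89 m: 2.6×10⁻⁴ × 89 × 2 = 0.04628 m
1.2 × 740 × 2.6×10⁻⁴ = 0.23088 m
829–1009 m: 180 × 2.3×10⁻⁴ × 0.32 = 0.013248 m
1500 × 1.6×10⁻⁴ × 0.61 = 0.14640 m
Δh = 0.04628 + 0.23088 + 0.013248 + 0.14640 = 0.436808 m ≈ 437 mm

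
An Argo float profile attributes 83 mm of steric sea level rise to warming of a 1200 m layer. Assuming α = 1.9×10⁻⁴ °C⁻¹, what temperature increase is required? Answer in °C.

0.364 °C

ΔT = Δh/(αH) = 0.083 / (1.9×10⁻⁴ × 1200) ≈ 0.3640 °C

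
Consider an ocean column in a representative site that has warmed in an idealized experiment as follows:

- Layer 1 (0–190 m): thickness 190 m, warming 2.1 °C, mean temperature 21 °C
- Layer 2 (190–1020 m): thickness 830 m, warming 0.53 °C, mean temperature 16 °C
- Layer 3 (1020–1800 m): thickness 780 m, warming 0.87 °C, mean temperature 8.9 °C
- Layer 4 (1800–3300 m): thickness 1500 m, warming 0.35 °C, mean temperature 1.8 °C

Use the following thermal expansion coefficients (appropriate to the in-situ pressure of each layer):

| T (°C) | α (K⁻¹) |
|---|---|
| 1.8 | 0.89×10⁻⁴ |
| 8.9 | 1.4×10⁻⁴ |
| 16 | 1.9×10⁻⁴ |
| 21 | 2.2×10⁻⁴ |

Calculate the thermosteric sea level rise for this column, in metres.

Layer 1 at 21 °C → α = 2.2×10⁻⁴ K⁻¹
Layer 2 at 16 °C → α = 1.9×10⁻⁴ K⁻¹
Layer 3 at 8.9 °C → α = 1.4×10⁻⁴ K⁻¹
Layer 4 at 1.8 °C → α = 0.89×10⁻⁴ K⁻¹
190 × 2.2×10⁻⁴ × 2.1 = 0.08778 m
190–1020 m: 0.53 × 830 × 1.9×10⁻⁴ = 0.083581 m
1020–1800 m: 0.87 × 1.4×10⁻⁴ × 780 = 0.095004 m
Layer 4: 1500 × 0.35 × 0.89×10⁻⁴ = 0.046725 m
Δh = 0.08778 + 0.083581 + 0.095004 + 0.046725 = 0.31309 m

0.313 m of thermosteric rise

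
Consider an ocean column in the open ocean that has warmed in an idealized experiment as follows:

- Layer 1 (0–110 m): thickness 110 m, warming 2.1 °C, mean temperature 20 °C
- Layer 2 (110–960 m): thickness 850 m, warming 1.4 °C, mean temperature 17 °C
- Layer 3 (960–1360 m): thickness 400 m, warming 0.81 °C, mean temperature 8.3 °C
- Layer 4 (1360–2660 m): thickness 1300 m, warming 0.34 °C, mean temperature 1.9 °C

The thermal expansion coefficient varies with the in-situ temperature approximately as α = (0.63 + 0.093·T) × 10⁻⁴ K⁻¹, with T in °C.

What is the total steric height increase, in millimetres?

Layer 1: α = (0.63 + 0.093×20)×10⁻⁴ = 2.49×10⁻⁴ K⁻¹
Layer 2: α = (0.63 + 0.093×17)×10⁻⁴ = 2.211×10⁻⁴ K⁻¹
Layer 3: α = (0.63 + 0.093×8.3)×10⁻⁴ = 1.4019×10⁻⁴ K⁻¹
Layer 4: α = (0.63 + 0.093×1.9)×10⁻⁴ = 0.8067×10⁻⁴ K⁻¹
0–110 m: 110 × 2.1 × 2.49×10⁻⁴ = 0.057519 m
1.4 × 2.211×10⁻⁴ × 850 = 0.263109 m
1.4019×10⁻⁴ × 0.81 × 400 = 0.04542156 m
1360–2660 m: 0.8067×10⁻⁴ × 0.34 × 1300 = 0.03565614 m
Δh = 0.057519 + 0.263109 + 0.04542156 + 0.03565614 = 0.4017057 m

Δh ≈ 402 mm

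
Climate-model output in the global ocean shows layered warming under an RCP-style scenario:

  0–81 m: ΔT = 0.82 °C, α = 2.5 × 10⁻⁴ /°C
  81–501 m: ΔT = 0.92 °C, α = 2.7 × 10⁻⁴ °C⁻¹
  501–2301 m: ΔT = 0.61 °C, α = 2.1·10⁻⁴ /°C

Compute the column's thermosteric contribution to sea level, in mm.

350 mm of thermosteric rise

0–81 m: 81 × 2.5×10⁻⁴ × 0.82 = 0.016605 m
Layer 2: 0.92 × 420 × 2.7×10⁻⁴ = 0.104328 m
Layer 3: 0.61 × 1800 × 2.1×10⁻⁴ = 0.23058 m
Δh = 0.016605 + 0.104328 + 0.23058 = 0.351513 m ≈ 350 mm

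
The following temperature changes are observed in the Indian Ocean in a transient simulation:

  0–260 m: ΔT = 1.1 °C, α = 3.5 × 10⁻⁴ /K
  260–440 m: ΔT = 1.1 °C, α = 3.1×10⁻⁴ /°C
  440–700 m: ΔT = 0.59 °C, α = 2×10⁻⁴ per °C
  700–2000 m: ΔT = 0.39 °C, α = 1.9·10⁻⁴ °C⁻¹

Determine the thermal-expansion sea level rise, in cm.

Layer 1: 3.5×10⁻⁴ × 1.1 × 260 = 0.10010 m
Layer 2: 3.1×10⁻⁴ × 180 × 1.1 = 0.06138 m
0.59 × 2×10⁻⁴ × 260 = 0.03068 m
0.39 × 1.9×10⁻⁴ × 1300 = 0.09633 m
Δh = 0.10010 + 0.06138 + 0.03068 + 0.09633 = 0.28849 m ≈ 28.8 cm

Δh ≈ 28.8 cm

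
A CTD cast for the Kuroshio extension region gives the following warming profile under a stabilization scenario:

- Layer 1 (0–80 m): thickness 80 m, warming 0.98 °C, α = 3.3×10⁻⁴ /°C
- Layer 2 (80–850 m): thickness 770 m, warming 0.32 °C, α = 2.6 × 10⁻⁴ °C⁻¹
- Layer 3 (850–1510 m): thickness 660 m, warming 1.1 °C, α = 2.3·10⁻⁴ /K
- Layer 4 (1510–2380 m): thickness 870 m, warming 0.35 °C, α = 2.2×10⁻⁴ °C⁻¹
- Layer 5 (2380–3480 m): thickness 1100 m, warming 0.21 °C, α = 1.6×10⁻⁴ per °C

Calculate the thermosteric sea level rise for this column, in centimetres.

36 cm

0–80 m: 0.98 × 80 × 3.3×10⁻⁴ = 0.025872 m
80–850 m: 770 × 2.6×10⁻⁴ × 0.32 = 0.064064 m
850–1510 m: 2.3×10⁻⁴ × 1.1 × 660 = 0.16698 m
Layer 4: 0.35 × 870 × 2.2×10⁻⁴ = 0.06699 m
2380–3480 m: 1100 × 1.6×10⁻⁴ × 0.21 = 0.03696 m
Δh = 0.025872 + 0.064064 + 0.16698 + 0.06699 + 0.03696 = 0.360866 m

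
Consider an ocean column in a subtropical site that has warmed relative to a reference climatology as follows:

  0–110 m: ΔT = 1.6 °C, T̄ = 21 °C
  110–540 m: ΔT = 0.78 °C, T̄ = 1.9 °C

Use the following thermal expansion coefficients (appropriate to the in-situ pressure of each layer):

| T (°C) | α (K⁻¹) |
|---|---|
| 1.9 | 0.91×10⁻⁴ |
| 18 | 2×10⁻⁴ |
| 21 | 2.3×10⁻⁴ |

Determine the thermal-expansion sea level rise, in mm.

Layer 1 at 21 °C → α = 2.3×10⁻⁴ K⁻¹
Layer 2 at 1.9 °C → α = 0.91×10⁻⁴ K⁻¹
Layer 1: 1.6 × 110 × 2.3×10⁻⁴ = 0.04048 m
Layer 2: 430 × 0.78 × 0.91×10⁻⁴ = 0.0305214 m
Δh = 0.04048 + 0.0305214 = 0.0710014 m ≈ 71.0 mm

about 71.0 mm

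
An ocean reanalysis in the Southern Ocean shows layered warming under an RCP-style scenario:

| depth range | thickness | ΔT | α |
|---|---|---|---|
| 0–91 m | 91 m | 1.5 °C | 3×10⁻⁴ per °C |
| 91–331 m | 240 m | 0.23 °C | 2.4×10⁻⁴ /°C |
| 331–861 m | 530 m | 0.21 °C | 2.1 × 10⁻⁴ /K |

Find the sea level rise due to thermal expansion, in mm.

Layer 1: 91 × 3×10⁻⁴ × 1.5 = 0.04095 m
91–331 m: 2.4×10⁻⁴ × 240 × 0.23 = 0.013248 m
Layer 3: 530 × 2.1×10⁻⁴ × 0.21 = 0.023373 m
Δh = 0.04095 + 0.013248 + 0.023373 = 0.077571 m ≈ 77.6 mm

77.6 mm of thermosteric rise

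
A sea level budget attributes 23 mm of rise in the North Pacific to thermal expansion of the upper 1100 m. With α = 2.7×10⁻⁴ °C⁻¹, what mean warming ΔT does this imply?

ΔT = Δh/(αH) = 0.023 / (2.7×10⁻⁴ × 1100) ≈ 0.07744 °C

about 0.0774 °C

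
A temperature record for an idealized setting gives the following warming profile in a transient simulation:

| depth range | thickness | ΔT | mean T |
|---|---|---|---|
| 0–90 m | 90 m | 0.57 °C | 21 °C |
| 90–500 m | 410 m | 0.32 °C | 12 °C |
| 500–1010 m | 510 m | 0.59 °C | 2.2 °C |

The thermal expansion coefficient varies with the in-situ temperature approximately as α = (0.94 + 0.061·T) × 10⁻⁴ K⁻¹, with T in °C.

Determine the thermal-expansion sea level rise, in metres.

Layer 1: α = (0.94 + 0.061×21)×10⁻⁴ = 2.221×10⁻⁴ K⁻¹
Layer 2: α = (0.94 + 0.061×12)×10⁻⁴ = 1.672×10⁻⁴ K⁻¹
Layer 3: α = (0.94 + 0.061×2.2)×10⁻⁴ = 1.0742×10⁻⁴ K⁻¹
Layer 1: 0.57 × 90 × 2.221×10⁻⁴ = 0.01139373 m
90–500 m: 0.32 × 1.672×10⁻⁴ × 410 = 0.02193664 m
1.0742×10⁻⁴ × 510 × 0.59 = 0.032322678 m
Δh = 0.01139373 + 0.02193664 + 0.032322678 = 0.065653048 m ≈ 0.066 m

Δh ≈ 0.066 m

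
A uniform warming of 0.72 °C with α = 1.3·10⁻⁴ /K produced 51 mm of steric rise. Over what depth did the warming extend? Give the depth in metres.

H = Δh/(αΔT) = 0.051 / (1.3×10⁻⁴ × 0.72) ≈ 544.9 m

H ≈ 545 m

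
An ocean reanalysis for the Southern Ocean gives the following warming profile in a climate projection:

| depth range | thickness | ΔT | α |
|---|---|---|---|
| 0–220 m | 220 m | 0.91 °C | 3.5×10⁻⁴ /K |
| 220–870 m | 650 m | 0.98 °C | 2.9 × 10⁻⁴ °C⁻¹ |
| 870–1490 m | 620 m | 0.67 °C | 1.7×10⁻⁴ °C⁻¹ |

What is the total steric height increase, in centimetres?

about 32.5 cm

3.5×10⁻⁴ × 0.91 × 220 = 0.07007 m
2.9×10⁻⁴ × 0.98 × 650 = 0.18473 m
Layer 3: 620 × 0.67 × 1.7×10⁻⁴ = 0.070618 m
Δh = 0.07007 + 0.18473 + 0.070618 = 0.325418 m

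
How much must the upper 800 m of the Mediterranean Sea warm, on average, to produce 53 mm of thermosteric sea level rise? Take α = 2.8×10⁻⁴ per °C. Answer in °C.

about 0.237 °C

ΔT = Δh/(αH) = 0.053 / (2.8×10⁻⁴ × 800) ≈ 0.2366 °C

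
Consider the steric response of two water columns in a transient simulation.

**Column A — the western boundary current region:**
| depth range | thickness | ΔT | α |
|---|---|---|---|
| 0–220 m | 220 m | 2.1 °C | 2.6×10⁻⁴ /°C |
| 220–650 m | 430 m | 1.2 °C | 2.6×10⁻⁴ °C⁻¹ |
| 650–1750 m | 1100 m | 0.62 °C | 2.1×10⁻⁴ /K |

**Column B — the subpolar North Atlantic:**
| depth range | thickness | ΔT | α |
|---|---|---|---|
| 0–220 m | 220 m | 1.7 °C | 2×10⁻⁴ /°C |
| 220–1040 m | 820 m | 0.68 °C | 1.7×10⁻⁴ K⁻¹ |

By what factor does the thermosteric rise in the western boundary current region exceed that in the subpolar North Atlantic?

a factor of 2.34

A Layer 1: 2.6×10⁻⁴ × 220 × 2.1 = 0.12012 m
A 2.6×10⁻⁴ × 1.2 × 430 = 0.13416 m
A 1100 × 0.62 × 2.1×10⁻⁴ = 0.14322 m
A total: 0.39750 m
B 220 × 1.7 × 2×10⁻⁴ = 0.07480 m
B 0.68 × 820 × 1.7×10⁻⁴ = 0.094792 m
B total: 0.169592 m
Ratio: 0.39750 / 0.169592 ≈ 2.344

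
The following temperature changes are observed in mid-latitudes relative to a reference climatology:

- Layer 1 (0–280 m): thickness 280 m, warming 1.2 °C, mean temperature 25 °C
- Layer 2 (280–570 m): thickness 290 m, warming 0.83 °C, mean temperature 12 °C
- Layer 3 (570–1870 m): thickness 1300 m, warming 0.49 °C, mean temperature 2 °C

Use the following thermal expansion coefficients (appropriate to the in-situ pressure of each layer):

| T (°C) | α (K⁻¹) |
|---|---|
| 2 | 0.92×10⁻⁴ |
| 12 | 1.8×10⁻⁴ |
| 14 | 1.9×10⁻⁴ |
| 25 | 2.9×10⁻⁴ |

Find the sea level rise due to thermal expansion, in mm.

Layer 1 at 25 °C → α = 2.9×10⁻⁴ K⁻¹
Layer 2 at 12 °C → α = 1.8×10⁻⁴ K⁻¹
Layer 3 at 2 °C → α = 0.92×10⁻⁴ K⁻¹
280 × 2.9×10⁻⁴ × 1.2 = 0.09744 m
1.8×10⁻⁴ × 290 × 0.83 = 0.043326 m
1300 × 0.49 × 0.92×10⁻⁴ = 0.058604 m
Δh = 0.09744 + 0.043326 + 0.058604 = 0.19937 m

Δh ≈ 199 mm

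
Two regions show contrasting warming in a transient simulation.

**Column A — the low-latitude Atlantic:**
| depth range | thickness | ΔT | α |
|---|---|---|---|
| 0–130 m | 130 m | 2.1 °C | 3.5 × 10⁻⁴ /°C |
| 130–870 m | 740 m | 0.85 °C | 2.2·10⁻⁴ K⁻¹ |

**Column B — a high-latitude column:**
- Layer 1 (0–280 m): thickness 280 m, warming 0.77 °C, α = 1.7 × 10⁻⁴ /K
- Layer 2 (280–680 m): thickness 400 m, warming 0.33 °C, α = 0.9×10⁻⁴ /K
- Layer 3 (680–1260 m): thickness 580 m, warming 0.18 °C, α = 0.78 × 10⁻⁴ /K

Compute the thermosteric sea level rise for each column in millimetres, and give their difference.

A: 234 mm; B: 56.7 mm; difference 177 mm

A Layer 1: 130 × 2.1 × 3.5×10⁻⁴ = 0.09555 m
A 130–870 m: 740 × 2.2×10⁻⁴ × 0.85 = 0.13838 m
A total: 0.23393 m
B Layer 1: 0.77 × 1.7×10⁻⁴ × 280 = 0.036652 m
B Layer 2: 0.9×10⁻⁴ × 400 × 0.33 = 0.01188 m
B 0.18 × 0.78×10⁻⁴ × 580 = 0.0081432 m
B total: 0.0566752 m
Difference: 0.23393 − 0.0566752 = 0.1772548 m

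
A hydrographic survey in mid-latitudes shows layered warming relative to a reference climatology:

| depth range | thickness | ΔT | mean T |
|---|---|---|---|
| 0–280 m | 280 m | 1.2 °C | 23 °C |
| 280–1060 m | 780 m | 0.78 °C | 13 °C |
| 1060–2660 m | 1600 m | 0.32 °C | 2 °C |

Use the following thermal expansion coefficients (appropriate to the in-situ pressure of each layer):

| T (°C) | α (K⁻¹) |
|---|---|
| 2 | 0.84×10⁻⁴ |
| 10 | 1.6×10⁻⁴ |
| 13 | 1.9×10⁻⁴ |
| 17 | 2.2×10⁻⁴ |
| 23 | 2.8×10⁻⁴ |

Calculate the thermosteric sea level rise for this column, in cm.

25.3 cm of thermosteric rise

Layer 1 at 23 °C → α = 2.8×10⁻⁴ K⁻¹
Layer 2 at 13 °C → α = 1.9×10⁻⁴ K⁻¹
Layer 3 at 2 °C → α = 0.84×10⁻⁴ K⁻¹
1.2 × 2.8×10⁻⁴ × 280 = 0.09408 m
280–1060 m: 780 × 1.9×10⁻⁴ × 0.78 = 0.115596 m
0.84×10⁻⁴ × 0.32 × 1600 = 0.043008 m
Δh = 0.09408 + 0.115596 + 0.043008 = 0.252684 m ≈ 25.3 cm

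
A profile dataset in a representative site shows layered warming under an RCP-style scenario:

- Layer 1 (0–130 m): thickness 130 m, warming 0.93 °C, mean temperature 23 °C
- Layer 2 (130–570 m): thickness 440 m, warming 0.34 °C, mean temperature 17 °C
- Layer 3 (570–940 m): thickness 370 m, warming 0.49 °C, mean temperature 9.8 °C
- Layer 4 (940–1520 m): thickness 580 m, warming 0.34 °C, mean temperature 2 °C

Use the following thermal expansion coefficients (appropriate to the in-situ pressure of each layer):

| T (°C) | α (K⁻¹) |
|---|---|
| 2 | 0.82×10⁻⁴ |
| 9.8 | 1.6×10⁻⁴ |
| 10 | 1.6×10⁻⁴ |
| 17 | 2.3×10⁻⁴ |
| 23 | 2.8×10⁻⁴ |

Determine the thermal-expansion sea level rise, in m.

Layer 1 at 23 °C → α = 2.8×10⁻⁴ K⁻¹
Layer 2 at 17 °C → α = 2.3×10⁻⁴ K⁻¹
Layer 3 at 9.8 °C → α = 1.6×10⁻⁴ K⁻¹
Layer 4 at 2 °C → α = 0.82×10⁻⁴ K⁻¹
0.93 × 130 × 2.8×10⁻⁴ = 0.033852 m
Layer 2: 2.3×10⁻⁴ × 0.34 × 440 = 0.034408 m
1.6×10⁻⁴ × 370 × 0.49 = 0.029008 m
0.34 × 0.82×10⁻⁴ × 580 = 0.0161704 m
Δh = 0.033852 + 0.034408 + 0.029008 + 0.0161704 = 0.1134384 m

about 0.113 m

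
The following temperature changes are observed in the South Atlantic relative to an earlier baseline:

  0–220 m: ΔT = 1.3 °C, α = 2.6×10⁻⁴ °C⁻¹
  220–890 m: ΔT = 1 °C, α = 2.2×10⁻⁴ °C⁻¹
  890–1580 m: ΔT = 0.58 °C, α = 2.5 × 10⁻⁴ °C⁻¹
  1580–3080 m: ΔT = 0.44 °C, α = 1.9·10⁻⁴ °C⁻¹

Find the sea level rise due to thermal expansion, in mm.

0–220 m: 220 × 1.3 × 2.6×10⁻⁴ = 0.07436 m
670 × 2.2×10⁻⁴ × 1 = 0.14740 m
Layer 3: 2.5×10⁻⁴ × 690 × 0.58 = 0.10005 m
1.9×10⁻⁴ × 1500 × 0.44 = 0.12540 m
Δh = 0.07436 + 0.14740 + 0.10005 + 0.12540 = 0.44721 m ≈ 450 mm

450 mm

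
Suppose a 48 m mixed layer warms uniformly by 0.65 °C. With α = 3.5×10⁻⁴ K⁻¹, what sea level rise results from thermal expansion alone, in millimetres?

Δh = 10.9 mm

Δh = αΔT·H = 3.5×10⁻⁴ × 0.65 × 48 = 0.01092 m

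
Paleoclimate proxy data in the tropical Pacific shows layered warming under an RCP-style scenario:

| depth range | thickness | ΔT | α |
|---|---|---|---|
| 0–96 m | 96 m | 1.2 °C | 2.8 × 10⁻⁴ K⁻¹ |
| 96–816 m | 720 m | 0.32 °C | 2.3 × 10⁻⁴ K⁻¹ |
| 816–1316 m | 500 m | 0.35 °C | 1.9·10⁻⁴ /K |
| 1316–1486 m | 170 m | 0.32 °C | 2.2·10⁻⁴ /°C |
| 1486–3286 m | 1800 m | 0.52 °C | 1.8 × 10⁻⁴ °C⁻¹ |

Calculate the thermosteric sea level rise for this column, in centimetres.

0–96 m: 1.2 × 2.8×10⁻⁴ × 96 = 0.032256 m
96–816 m: 0.32 × 720 × 2.3×10⁻⁴ = 0.052992 m
816–1316 m: 0.35 × 500 × 1.9×10⁻⁴ = 0.03325 m
1316–1486 m: 0.32 × 170 × 2.2×10⁻⁴ = 0.011968 m
1.8×10⁻⁴ × 0.52 × 1800 = 0.16848 m
Δh = 0.032256 + 0.052992 + 0.03325 + 0.011968 + 0.16848 = 0.298946 m

about 29.9 cm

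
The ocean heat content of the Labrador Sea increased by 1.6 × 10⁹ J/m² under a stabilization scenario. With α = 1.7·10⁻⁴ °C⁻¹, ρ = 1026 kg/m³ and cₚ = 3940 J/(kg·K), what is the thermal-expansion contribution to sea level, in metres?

Δh = αQ/(ρcₚ) = 1.7×10⁻⁴ × 1.6×10⁹ / (1026 × 3940) ≈ 0.067286 m

Δh = 0.067 m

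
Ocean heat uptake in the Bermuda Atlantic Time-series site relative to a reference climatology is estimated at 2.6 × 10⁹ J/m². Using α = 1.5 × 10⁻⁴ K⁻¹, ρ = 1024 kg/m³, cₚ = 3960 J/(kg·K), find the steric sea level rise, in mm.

Δh = αQ/(ρcₚ) = 1.5×10⁻⁴ × 2.6×10⁹ / (1024 × 3960) ≈ 0.096177 m

about 96 mm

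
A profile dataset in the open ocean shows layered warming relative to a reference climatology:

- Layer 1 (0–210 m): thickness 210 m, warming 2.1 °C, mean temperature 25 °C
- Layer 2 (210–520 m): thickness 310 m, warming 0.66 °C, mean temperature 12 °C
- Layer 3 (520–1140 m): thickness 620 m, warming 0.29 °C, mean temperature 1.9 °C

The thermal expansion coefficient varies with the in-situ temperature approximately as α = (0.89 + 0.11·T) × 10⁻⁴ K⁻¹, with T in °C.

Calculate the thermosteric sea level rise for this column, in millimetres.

Layer 1: α = (0.89 + 0.11×25)×10⁻⁴ = 3.64×10⁻⁴ K⁻¹
Layer 2: α = (0.89 + 0.11×12)×10⁻⁴ = 2.21×10⁻⁴ K⁻¹
Layer 3: α = (0.89 + 0.11×1.9)×10⁻⁴ = 1.099×10⁻⁴ K⁻¹
Layer 1: 3.64×10⁻⁴ × 2.1 × 210 = 0.160524 m
0.66 × 2.21×10⁻⁴ × 310 = 0.0452166 m
520–1140 m: 620 × 0.29 × 1.099×10⁻⁴ = 0.01976002 m
Δh = 0.160524 + 0.0452166 + 0.01976002 = 0.22550062 m

about 226 mm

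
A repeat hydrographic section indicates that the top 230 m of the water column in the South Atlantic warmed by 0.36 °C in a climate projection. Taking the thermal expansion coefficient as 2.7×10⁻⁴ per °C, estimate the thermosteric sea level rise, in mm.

22.4 mm of thermosteric rise

Δh = αΔT·H = 2.7×10⁻⁴ × 0.36 × 230 = 0.022356 m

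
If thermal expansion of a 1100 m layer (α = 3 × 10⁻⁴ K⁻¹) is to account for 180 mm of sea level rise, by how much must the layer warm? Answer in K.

0.55 K

ΔT = Δh/(αH) = 0.18 / (3×10⁻⁴ × 1100) ≈ 0.5455 K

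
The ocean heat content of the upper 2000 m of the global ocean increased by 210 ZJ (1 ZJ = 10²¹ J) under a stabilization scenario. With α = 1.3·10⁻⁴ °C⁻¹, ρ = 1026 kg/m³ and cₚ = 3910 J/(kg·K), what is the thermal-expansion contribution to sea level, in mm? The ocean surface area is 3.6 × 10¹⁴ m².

Δh ≈ 18.9 mm

Per unit area: Q = 210×10²¹ / (3.6×10¹⁴) ≈ 5.833×10⁸ J/m²
Δh = αQ/(ρcₚ) = 1.3×10⁻⁴ × 5.833×10⁸ / (1026 × 3910) ≈ 0.018902 m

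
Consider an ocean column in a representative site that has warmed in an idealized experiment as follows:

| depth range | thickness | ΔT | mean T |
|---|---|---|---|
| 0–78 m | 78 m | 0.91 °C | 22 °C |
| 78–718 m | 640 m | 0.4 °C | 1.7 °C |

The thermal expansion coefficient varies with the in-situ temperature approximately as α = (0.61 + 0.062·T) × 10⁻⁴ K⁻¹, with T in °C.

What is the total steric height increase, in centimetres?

Δh = 3.23 cm

Layer 1: α = (0.61 + 0.062×22)×10⁻⁴ = 1.974×10⁻⁴ K⁻¹
Layer 2: α = (0.61 + 0.062×1.7)×10⁻⁴ = 0.7154×10⁻⁴ K⁻¹
Layer 1: 1.974×10⁻⁴ × 0.91 × 78 = 0.014011452 m
Layer 2: 0.7154×10⁻⁴ × 640 × 0.4 = 0.01831424 m
Δh = 0.014011452 + 0.01831424 = 0.032325692 m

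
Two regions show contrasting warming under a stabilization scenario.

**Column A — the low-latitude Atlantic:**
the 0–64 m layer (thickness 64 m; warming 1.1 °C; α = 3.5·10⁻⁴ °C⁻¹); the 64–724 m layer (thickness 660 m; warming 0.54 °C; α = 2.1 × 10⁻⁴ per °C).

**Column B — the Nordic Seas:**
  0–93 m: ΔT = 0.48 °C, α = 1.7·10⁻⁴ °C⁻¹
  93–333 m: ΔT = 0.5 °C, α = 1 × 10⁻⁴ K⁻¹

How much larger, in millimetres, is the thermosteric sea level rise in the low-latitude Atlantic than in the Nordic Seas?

A 0–64 m: 1.1 × 3.5×10⁻⁴ × 64 = 0.02464 m
A 0.54 × 2.1×10⁻⁴ × 660 = 0.074844 m
A total: 0.099484 m
B Layer 1: 1.7×10⁻⁴ × 93 × 0.48 = 0.0075888 m
B 93–333 m: 1×10⁻⁴ × 240 × 0.5 = 0.01200 m
B total: 0.0195888 m
Difference: 0.099484 − 0.0195888 = 0.0798952 m

Δh_A − Δh_B ≈ 80 mm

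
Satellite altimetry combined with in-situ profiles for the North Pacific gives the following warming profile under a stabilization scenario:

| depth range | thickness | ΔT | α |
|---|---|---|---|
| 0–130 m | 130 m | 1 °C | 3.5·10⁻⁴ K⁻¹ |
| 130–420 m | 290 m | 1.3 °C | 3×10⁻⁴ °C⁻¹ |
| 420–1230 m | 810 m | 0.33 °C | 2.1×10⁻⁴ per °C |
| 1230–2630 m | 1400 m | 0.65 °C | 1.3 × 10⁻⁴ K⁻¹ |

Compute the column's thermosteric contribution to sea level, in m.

Δh = 0.333 m

0–130 m: 1 × 3.5×10⁻⁴ × 130 = 0.04550 m
130–420 m: 1.3 × 290 × 3×10⁻⁴ = 0.11310 m
0.33 × 810 × 2.1×10⁻⁴ = 0.056133 m
Layer 4: 1400 × 0.65 × 1.3×10⁻⁴ = 0.11830 m
Δh = 0.04550 + 0.11310 + 0.056133 + 0.11830 = 0.333033 m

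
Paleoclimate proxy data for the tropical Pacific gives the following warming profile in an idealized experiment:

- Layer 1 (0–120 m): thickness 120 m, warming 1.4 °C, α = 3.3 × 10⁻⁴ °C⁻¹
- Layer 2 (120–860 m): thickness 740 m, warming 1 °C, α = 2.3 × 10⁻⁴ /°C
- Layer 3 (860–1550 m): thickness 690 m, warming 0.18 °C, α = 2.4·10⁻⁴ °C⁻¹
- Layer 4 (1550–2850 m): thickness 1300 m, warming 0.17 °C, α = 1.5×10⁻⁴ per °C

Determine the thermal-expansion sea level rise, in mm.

289 mm of thermosteric rise

120 × 3.3×10⁻⁴ × 1.4 = 0.05544 m
120–860 m: 2.3×10⁻⁴ × 1 × 740 = 0.17020 m
860–1550 m: 690 × 0.18 × 2.4×10⁻⁴ = 0.029808 m
Layer 4: 0.17 × 1300 × 1.5×10⁻⁴ = 0.03315 m
Δh = 0.05544 + 0.17020 + 0.029808 + 0.03315 = 0.288598 m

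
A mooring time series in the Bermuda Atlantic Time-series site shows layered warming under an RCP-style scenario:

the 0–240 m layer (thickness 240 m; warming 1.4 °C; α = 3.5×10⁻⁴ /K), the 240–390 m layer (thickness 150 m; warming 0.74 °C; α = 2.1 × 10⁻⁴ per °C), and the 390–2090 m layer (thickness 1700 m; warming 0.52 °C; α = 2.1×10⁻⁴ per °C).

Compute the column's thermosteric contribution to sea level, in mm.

327 mm of thermosteric rise

3.5×10⁻⁴ × 240 × 1.4 = 0.11760 m
240–390 m: 2.1×10⁻⁴ × 150 × 0.74 = 0.02331 m
0.52 × 1700 × 2.1×10⁻⁴ = 0.18564 m
Δh = 0.11760 + 0.02331 + 0.18564 = 0.32655 m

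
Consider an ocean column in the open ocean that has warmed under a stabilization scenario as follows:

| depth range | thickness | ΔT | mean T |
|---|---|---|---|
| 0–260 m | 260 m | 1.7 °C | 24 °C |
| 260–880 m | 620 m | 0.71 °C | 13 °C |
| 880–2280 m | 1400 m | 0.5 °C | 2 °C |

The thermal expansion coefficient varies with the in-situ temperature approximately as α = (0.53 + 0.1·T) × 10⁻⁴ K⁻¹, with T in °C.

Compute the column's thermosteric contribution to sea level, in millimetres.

261 mm of thermosteric rise

Layer 1: α = (0.53 + 0.1×24)×10⁻⁴ = 2.93×10⁻⁴ K⁻¹
Layer 2: α = (0.53 + 0.1×13)×10⁻⁴ = 1.83×10⁻⁴ K⁻¹
Layer 3: α = (0.53 + 0.1×2)×10⁻⁴ = 0.73×10⁻⁴ K⁻¹
Layer 1: 1.7 × 260 × 2.93×10⁻⁴ = 0.129506 m
Layer 2: 620 × 0.71 × 1.83×10⁻⁴ = 0.0805566 m
0.5 × 1400 × 0.73×10⁻⁴ = 0.05110 m
Δh = 0.129506 + 0.0805566 + 0.05110 = 0.2611626 m ≈ 261 mm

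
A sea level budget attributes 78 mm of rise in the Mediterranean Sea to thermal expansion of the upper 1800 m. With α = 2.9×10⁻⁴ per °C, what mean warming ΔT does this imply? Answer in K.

ΔT = Δh/(αH) = 0.078 / (2.9×10⁻⁴ × 1800) ≈ 0.1494 K

ΔT ≈ 0.149 K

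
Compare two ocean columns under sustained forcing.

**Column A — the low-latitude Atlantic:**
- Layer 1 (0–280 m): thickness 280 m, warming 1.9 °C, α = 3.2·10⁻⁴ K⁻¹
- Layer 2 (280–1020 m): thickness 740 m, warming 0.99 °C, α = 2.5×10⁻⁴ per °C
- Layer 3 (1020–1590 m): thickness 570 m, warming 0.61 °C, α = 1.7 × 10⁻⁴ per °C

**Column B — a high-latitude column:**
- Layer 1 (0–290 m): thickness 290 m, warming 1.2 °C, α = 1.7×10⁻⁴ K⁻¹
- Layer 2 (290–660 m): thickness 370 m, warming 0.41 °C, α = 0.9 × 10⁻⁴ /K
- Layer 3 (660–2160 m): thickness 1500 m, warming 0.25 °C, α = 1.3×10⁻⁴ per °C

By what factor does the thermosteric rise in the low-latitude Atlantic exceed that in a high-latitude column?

a factor of 3.4

A Layer 1: 3.2×10⁻⁴ × 280 × 1.9 = 0.17024 m
A Layer 2: 0.99 × 2.5×10⁻⁴ × 740 = 0.18315 m
A 1020–1590 m: 570 × 1.7×10⁻⁴ × 0.61 = 0.059109 m
A total: 0.412499 m
B 290 × 1.7×10⁻⁴ × 1.2 = 0.05916 m
B Layer 2: 0.9×10⁻⁴ × 370 × 0.41 = 0.013653 m
B 1500 × 1.3×10⁻⁴ × 0.25 = 0.04875 m
B total: 0.121563 m
Ratio: 0.412499 / 0.121563 ≈ 3.393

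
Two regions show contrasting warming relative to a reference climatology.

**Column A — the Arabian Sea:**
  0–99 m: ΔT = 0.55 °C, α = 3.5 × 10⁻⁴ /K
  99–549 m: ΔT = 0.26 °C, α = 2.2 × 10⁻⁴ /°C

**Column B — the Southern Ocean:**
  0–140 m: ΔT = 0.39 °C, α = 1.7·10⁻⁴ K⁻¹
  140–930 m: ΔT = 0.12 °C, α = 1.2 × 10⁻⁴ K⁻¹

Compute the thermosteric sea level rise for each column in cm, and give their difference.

A 99 × 0.55 × 3.5×10⁻⁴ = 0.0190575 m
A 99–549 m: 450 × 0.26 × 2.2×10⁻⁴ = 0.02574 m
A total: 0.0447975 m
B 140 × 1.7×10⁻⁴ × 0.39 = 0.009282 m
B 790 × 0.12 × 1.2×10⁻⁴ = 0.011376 m
B total: 0.020658 m
Difference: 0.0447975 − 0.020658 = 0.0241395 m

Δh_A ≈ 4.48 cm, Δh_B ≈ 2.07 cm; difference ≈ 2.41 cm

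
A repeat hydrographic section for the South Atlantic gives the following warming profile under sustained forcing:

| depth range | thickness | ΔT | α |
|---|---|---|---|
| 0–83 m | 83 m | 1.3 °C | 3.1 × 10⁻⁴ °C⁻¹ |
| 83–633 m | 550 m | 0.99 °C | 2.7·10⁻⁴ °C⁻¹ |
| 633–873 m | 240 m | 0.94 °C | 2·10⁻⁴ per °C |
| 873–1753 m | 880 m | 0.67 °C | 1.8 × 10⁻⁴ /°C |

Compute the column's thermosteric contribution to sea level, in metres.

about 0.332 m

0–83 m: 1.3 × 3.1×10⁻⁴ × 83 = 0.033449 m
Layer 2: 0.99 × 2.7×10⁻⁴ × 550 = 0.147015 m
Layer 3: 240 × 0.94 × 2×10⁻⁴ = 0.04512 m
0.67 × 880 × 1.8×10⁻⁴ = 0.106128 m
Δh = 0.033449 + 0.147015 + 0.04512 + 0.106128 = 0.331712 m ≈ 0.332 m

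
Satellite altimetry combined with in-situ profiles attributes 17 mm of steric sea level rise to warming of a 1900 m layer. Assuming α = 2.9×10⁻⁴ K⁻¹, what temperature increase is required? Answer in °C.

about 0.031 °C

ΔT = Δh/(αH) = 0.017 / (2.9×10⁻⁴ × 1900) ≈ 0.03085 °C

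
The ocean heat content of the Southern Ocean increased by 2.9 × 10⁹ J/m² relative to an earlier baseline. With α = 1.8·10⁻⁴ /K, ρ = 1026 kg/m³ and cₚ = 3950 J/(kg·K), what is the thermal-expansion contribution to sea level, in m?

0.129 m of thermosteric rise

Δh = αQ/(ρcₚ) = 1.8×10⁻⁴ × 2.9×10⁹ / (1026 × 3950) ≈ 0.12880 m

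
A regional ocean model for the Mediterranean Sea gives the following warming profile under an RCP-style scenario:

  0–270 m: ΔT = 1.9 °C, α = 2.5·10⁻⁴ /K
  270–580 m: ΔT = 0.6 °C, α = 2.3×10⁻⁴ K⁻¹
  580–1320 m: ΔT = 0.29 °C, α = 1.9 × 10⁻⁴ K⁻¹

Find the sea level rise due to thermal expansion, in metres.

Δh = 0.212 m

Layer 1: 2.5×10⁻⁴ × 270 × 1.9 = 0.12825 m
270–580 m: 0.6 × 310 × 2.3×10⁻⁴ = 0.04278 m
740 × 1.9×10⁻⁴ × 0.29 = 0.040774 m
Δh = 0.12825 + 0.04278 + 0.040774 = 0.211804 m ≈ 0.212 m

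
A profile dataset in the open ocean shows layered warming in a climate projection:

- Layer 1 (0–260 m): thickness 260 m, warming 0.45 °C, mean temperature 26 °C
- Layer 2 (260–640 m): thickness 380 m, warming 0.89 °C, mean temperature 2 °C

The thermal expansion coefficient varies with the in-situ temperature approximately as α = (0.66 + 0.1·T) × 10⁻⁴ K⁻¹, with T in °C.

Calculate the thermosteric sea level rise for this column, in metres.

Δh = 0.067 m

Layer 1: α = (0.66 + 0.1×26)×10⁻⁴ = 3.26×10⁻⁴ K⁻¹
Layer 2: α = (0.66 + 0.1×2)×10⁻⁴ = 0.86×10⁻⁴ K⁻¹
0–260 m: 260 × 0.45 × 3.26×10⁻⁴ = 0.038142 m
0.86×10⁻⁴ × 0.89 × 380 = 0.0290852 m
Δh = 0.038142 + 0.0290852 = 0.0672272 m ≈ 0.067 m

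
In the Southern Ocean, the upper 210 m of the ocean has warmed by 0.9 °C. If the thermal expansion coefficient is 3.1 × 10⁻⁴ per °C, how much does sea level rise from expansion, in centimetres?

Δh = αΔT·H = 3.1×10⁻⁴ × 0.9 × 210 = 0.05859 m

5.9 cm of thermosteric rise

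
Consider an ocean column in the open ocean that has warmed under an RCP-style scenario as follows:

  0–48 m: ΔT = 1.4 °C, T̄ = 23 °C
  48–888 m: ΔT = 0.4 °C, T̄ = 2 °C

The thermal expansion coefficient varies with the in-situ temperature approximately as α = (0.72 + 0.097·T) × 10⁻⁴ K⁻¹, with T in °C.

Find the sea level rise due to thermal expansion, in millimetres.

Layer 1: α = (0.72 + 0.097×23)×10⁻⁴ = 2.951×10⁻⁴ K⁻¹
Layer 2: α = (0.72 + 0.097×2)×10⁻⁴ = 0.914×10⁻⁴ K⁻¹
1.4 × 2.951×10⁻⁴ × 48 = 0.01983072 m
48–888 m: 0.4 × 0.914×10⁻⁴ × 840 = 0.0307104 m
Δh = 0.01983072 + 0.0307104 = 0.05054112 m ≈ 50.5 mm

about 50.5 mm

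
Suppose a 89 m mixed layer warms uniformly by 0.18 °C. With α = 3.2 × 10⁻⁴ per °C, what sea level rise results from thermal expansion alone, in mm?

Δh = αΔT·H = 3.2×10⁻⁴ × 0.18 × 89 = 0.0051264 m

Δh = 5.1 mm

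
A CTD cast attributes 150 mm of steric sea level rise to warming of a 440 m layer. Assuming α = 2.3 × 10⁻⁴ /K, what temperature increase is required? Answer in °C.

1.48 °C

ΔT = Δh/(αH) = 0.15 / (2.3×10⁻⁴ × 440) ≈ 1.482 °C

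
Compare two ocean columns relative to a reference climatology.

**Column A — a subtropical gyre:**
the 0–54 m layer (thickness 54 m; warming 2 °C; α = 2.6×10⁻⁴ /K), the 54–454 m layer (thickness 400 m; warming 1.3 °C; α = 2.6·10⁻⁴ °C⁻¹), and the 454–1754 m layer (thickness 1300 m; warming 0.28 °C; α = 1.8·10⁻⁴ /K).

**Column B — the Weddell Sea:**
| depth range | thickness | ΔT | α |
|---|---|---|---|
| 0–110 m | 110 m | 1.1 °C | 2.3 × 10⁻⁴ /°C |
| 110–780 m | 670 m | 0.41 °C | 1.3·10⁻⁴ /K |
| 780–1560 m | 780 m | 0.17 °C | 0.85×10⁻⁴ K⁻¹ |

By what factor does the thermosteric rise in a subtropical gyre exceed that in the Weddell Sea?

A 2.6×10⁻⁴ × 54 × 2 = 0.02808 m
A 54–454 m: 400 × 2.6×10⁻⁴ × 1.3 = 0.13520 m
A 454–1754 m: 1.8×10⁻⁴ × 0.28 × 1300 = 0.06552 m
A total: 0.22880 m
B Layer 1: 1.1 × 2.3×10⁻⁴ × 110 = 0.02783 m
B 0.41 × 670 × 1.3×10⁻⁴ = 0.035711 m
B 0.17 × 780 × 0.85×10⁻⁴ = 0.011271 m
B total: 0.074812 m
Ratio: 0.22880 / 0.074812 ≈ 3.058

3.1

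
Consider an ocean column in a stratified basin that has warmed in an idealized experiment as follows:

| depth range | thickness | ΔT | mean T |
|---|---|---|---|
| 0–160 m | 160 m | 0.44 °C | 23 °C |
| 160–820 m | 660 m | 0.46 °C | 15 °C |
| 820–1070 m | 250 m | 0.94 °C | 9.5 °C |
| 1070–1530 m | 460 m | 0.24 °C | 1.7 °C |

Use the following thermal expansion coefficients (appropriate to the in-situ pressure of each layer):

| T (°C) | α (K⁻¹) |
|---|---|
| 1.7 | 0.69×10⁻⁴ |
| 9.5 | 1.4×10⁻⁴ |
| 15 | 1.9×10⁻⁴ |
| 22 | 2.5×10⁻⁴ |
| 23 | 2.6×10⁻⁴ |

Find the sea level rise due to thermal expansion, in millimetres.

Layer 1 at 23 °C → α = 2.6×10⁻⁴ K⁻¹
Layer 2 at 15 °C → α = 1.9×10⁻⁴ K⁻¹
Layer 3 at 9.5 °C → α = 1.4×10⁻⁴ K⁻¹
Layer 4 at 1.7 °C → α = 0.69×10⁻⁴ K⁻¹
Layer 1: 160 × 0.44 × 2.6×10⁻⁴ = 0.018304 m
Layer 2: 0.46 × 1.9×10⁻⁴ × 660 = 0.057684 m
820–1070 m: 1.4×10⁻⁴ × 250 × 0.94 = 0.03290 m
1070–1530 m: 0.69×10⁻⁴ × 0.24 × 460 = 0.0076176 m
Δh = 0.018304 + 0.057684 + 0.03290 + 0.0076176 = 0.1165056 m

Δh = 117 mm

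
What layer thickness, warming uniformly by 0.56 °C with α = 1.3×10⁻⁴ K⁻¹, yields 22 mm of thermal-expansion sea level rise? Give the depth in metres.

H = Δh/(αΔT) = 0.022 / (1.3×10⁻⁴ × 0.56) ≈ 302.2 m

H ≈ 302 m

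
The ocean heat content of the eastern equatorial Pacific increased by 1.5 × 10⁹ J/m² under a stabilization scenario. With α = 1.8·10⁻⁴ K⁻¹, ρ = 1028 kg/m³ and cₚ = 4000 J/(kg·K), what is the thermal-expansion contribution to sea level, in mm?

Δh = αQ/(ρcₚ) = 1.8×10⁻⁴ × 1.5×10⁹ / (1028 × 4000) ≈ 0.065661 m

Δh ≈ 66 mm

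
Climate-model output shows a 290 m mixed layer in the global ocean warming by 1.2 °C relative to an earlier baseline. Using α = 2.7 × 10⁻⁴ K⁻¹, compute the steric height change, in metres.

0.094 m

Δh = αΔT·H = 2.7×10⁻⁴ × 1.2 × 290 = 0.09396 m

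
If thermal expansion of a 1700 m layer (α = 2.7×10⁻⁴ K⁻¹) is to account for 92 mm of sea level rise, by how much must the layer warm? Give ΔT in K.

ΔT = Δh/(αH) = 0.092 / (2.7×10⁻⁴ × 1700) ≈ 0.2004 K

about 0.200 K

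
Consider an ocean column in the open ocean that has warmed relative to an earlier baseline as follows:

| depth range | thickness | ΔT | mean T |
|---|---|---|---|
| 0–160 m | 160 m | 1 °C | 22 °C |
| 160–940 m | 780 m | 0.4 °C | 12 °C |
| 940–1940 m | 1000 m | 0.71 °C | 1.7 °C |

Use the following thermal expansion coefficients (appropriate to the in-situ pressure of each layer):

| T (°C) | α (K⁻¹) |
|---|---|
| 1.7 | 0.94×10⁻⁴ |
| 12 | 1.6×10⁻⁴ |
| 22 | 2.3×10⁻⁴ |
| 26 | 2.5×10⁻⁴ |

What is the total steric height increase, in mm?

153 mm

Layer 1 at 22 °C → α = 2.3×10⁻⁴ K⁻¹
Layer 2 at 12 °C → α = 1.6×10⁻⁴ K⁻¹
Layer 3 at 1.7 °C → α = 0.94×10⁻⁴ K⁻¹
0–160 m: 1 × 160 × 2.3×10⁻⁴ = 0.03680 m
Layer 2: 1.6×10⁻⁴ × 0.4 × 780 = 0.04992 m
940–1940 m: 0.94×10⁻⁴ × 0.71 × 1000 = 0.06674 m
Δh = 0.03680 + 0.04992 + 0.06674 = 0.15346 m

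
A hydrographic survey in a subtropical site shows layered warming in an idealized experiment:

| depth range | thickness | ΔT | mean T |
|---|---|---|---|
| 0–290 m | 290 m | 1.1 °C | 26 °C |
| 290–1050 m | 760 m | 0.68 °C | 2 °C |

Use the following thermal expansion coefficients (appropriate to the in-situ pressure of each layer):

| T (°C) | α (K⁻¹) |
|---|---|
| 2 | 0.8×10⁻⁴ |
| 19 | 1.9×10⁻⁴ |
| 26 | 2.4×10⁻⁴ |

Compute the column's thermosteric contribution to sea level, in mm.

Layer 1 at 26 °C → α = 2.4×10⁻⁴ K⁻¹
Layer 2 at 2 °C → α = 0.8×10⁻⁴ K⁻¹
Layer 1: 290 × 2.4×10⁻⁴ × 1.1 = 0.07656 m
290–1050 m: 0.8×10⁻⁴ × 760 × 0.68 = 0.041344 m
Δh = 0.07656 + 0.041344 = 0.117904 m ≈ 120 mm

120 mm of thermosteric rise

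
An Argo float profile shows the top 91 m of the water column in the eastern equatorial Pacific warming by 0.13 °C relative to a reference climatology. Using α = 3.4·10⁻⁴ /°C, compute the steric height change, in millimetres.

Δh = αΔT·H = 3.4×10⁻⁴ × 0.13 × 91 = 0.0040222 m

4.02 mm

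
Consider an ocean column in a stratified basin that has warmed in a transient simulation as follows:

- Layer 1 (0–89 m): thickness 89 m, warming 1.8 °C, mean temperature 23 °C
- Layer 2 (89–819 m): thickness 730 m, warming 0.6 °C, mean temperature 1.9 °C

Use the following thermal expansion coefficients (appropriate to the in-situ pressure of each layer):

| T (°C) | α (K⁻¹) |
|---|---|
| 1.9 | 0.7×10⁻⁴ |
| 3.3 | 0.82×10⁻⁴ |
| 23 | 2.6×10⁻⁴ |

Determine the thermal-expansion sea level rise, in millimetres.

72 mm of thermosteric rise

Layer 1 at 23 °C → α = 2.6×10⁻⁴ K⁻¹
Layer 2 at 1.9 °C → α = 0.7×10⁻⁴ K⁻¹
0–89 m: 1.8 × 89 × 2.6×10⁻⁴ = 0.041652 m
89–819 m: 0.6 × 730 × 0.7×10⁻⁴ = 0.03066 m
Δh = 0.041652 + 0.03066 = 0.072312 m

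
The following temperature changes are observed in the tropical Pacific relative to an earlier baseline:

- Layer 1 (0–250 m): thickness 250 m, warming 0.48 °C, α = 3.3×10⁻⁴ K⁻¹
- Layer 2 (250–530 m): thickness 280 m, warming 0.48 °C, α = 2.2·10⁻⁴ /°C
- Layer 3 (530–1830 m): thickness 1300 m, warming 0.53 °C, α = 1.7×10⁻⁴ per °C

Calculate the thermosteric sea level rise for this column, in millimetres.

186 mm

Layer 1: 250 × 0.48 × 3.3×10⁻⁴ = 0.03960 m
0.48 × 2.2×10⁻⁴ × 280 = 0.029568 m
Layer 3: 1.7×10⁻⁴ × 0.53 × 1300 = 0.11713 m
Δh = 0.03960 + 0.029568 + 0.11713 = 0.186298 m ≈ 186 mm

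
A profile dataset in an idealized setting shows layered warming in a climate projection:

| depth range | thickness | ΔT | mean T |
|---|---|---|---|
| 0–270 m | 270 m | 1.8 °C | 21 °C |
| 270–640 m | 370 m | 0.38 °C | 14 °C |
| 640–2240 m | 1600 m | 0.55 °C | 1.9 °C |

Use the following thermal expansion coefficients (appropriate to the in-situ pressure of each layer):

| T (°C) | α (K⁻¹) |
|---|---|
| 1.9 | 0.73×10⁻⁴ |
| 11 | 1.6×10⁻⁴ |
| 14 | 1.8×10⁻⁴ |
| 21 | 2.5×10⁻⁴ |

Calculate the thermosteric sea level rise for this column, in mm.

211 mm

Layer 1 at 21 °C → α = 2.5×10⁻⁴ K⁻¹
Layer 2 at 14 °C → α = 1.8×10⁻⁴ K⁻¹
Layer 3 at 1.9 °C → α = 0.73×10⁻⁴ K⁻¹
270 × 2.5×10⁻⁴ × 1.8 = 0.12150 m
1.8×10⁻⁴ × 370 × 0.38 = 0.025308 m
Layer 3: 0.55 × 1600 × 0.73×10⁻⁴ = 0.06424 m
Δh = 0.12150 + 0.025308 + 0.06424 = 0.211048 m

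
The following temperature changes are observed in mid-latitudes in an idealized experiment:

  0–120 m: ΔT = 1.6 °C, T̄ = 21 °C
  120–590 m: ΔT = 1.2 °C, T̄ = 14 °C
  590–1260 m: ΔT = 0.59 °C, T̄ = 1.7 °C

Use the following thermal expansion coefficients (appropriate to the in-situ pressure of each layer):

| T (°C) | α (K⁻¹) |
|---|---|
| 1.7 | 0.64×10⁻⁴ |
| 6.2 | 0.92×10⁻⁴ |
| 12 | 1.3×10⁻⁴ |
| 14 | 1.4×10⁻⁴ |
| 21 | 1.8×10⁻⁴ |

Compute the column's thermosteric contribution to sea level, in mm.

139 mm of thermosteric rise

Layer 1 at 21 °C → α = 1.8×10⁻⁴ K⁻¹
Layer 2 at 14 °C → α = 1.4×10⁻⁴ K⁻¹
Layer 3 at 1.7 °C → α = 0.64×10⁻⁴ K⁻¹
Layer 1: 1.8×10⁻⁴ × 120 × 1.6 = 0.03456 m
Layer 2: 470 × 1.4×10⁻⁴ × 1.2 = 0.07896 m
590–1260 m: 0.59 × 0.64×10⁻⁴ × 670 = 0.0252992 m
Δh = 0.03456 + 0.07896 + 0.0252992 = 0.1388192 m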